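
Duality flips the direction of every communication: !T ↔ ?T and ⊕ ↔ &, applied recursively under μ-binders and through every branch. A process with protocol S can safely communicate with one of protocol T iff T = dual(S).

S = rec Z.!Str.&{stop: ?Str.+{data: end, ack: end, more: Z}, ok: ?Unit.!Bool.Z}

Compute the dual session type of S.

rec Z.?Str.+{stop: !Str.&{data: end, ack: end, more: Z}, ok: !Unit.?Bool.Z}

rec Z = rec Z  (rec unchanged)
  !Str = ?Str
    &{stop,ok} = +{stop,ok}  (&→⊕)
      [stop]
        ?Str = !Str
          +{data,ack,more} = &{data,ack,more}  (internal→external)
            [data]
              dual(end) = end
            [ack]
              dual(end) = end
            [more]
              dual(Z) = Z
      [ok]
        ?Unit = !Unit
          !Bool = ?Bool
            dual(Z) = Z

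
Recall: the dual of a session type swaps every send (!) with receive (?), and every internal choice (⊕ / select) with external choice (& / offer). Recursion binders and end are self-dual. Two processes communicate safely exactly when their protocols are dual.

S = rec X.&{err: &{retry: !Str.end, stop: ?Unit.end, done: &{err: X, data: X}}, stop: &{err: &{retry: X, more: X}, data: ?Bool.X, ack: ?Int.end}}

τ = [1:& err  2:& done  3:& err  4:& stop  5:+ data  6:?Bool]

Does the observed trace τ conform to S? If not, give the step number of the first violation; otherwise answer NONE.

[1] & err  match  state: &{retry: !Str.end, stop: ?Unit.end, done: &{err: rec X.…, data: rec X.…}}
[2] & done  match  state: &{err: rec X.…, data: rec X.…}
[3] & err  match  state: rec X.…
[4] & stop  match  state: &{err: &{retry: rec X.…, more: rec X.…}, data: ?Bool.rec X.…, ack: ?Int.end}
[5] got + data, protocol expects & err or & data or & ack  ✗

5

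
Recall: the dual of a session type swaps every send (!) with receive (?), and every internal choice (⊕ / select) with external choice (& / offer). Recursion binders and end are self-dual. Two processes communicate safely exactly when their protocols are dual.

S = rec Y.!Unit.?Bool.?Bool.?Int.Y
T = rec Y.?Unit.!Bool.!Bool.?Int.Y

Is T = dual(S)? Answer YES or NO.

rec Y | rec Y  ok (μ self-dual)
  !Unit | ?Unit  ok
    ?Bool | !Bool  ok
      ?Bool | !Bool  ok
        ?Int | ?Int  ✗ same direction on both sides — not dual

NO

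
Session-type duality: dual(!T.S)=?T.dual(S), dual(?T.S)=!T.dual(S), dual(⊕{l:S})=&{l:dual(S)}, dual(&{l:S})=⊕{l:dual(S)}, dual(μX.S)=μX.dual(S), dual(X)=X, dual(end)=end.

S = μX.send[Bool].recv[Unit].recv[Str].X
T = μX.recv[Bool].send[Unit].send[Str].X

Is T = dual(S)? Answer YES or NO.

μX ‖ μX  ✓ (binder kept)
  send[Bool] ‖ recv[Bool]  ✓
    recv[Unit] ‖ send[Unit]  ✓
      recv[Str] ‖ send[Str]  ✓
        X ‖ X  ✓

YES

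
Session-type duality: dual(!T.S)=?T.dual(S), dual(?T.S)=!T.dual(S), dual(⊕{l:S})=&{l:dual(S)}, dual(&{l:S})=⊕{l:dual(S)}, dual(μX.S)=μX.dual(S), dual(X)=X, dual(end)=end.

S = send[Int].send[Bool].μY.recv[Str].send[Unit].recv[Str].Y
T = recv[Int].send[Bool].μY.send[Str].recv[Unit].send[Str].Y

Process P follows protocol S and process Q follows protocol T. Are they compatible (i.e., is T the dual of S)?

NO

send[Int] ‖ recv[Int]  match
  send[Bool] ‖ send[Bool]  ✗ same direction on both sides — not dual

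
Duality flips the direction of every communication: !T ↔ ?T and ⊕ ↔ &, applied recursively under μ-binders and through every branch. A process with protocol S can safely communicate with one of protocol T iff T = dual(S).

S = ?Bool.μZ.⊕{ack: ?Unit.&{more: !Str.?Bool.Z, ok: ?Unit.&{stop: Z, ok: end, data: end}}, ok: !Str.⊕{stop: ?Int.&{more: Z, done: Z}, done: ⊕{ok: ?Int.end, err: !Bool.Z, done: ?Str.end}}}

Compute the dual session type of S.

!Bool.μZ.&{ack: !Unit.⊕{more: ?Str.!Bool.Z, ok: !Unit.⊕{stop: Z, ok: end, data: end}}, ok: ?Str.&{stop: !Int.⊕{more: Z, done: Z}, done: &{ok: !Int.end, err: ?Bool.Z, done: !Str.end}}}

?Bool → !Bool
  μZ → μZ  (rec unchanged)
    ⊕{ack,ok} → &{ack,ok}  (⊕→&)
      [ack]
        ?Unit → !Unit
          &{more,ok} → ⊕{more,ok}  (&→⊕)
            [more]
              !Str → ?Str
                ?Bool → !Bool
                  dual(Z) = Z
            [ok]
              ?Unit → !Unit
                &{stop,ok,data} → ⊕{stop,ok,data}  (&→⊕)
                  [stop]
                    dual(Z) = Z
                  [ok]
                    dual(end) = end
                  [data]
                    dual(end) = end
      [ok]
        !Str → ?Str
          ⊕{stop,done} → &{stop,done}  (⊕→&)
            [stop]
              ?Int → !Int
                &{more,done} → ⊕{more,done}  (&→⊕)
                  [more]
                    dual(Z) = Z
                  [done]
                    dual(Z) = Z
            [done]
              ⊕{ok,err,done} → &{ok,err,done}  (⊕→&)
                [ok]
                  ?Int → !Int
                    dual(end) = end
                [err]
                  !Bool → ?Bool
                    dual(Z) = Z
                [done]
                  ?Str → !Str
                    dual(end) = end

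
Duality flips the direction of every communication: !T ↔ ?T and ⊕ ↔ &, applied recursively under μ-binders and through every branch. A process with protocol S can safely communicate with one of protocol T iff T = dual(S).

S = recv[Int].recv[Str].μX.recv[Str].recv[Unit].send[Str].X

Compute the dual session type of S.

send[Int].send[Str].μX.send[Str].send[Unit].recv[Str].X

recv[Int] = send[Int]
  recv[Str] = send[Str]
    μX = μX  (rec unchanged)
      recv[Str] = send[Str]
        recv[Unit] = send[Unit]
          send[Str] = recv[Str]
            X self-dual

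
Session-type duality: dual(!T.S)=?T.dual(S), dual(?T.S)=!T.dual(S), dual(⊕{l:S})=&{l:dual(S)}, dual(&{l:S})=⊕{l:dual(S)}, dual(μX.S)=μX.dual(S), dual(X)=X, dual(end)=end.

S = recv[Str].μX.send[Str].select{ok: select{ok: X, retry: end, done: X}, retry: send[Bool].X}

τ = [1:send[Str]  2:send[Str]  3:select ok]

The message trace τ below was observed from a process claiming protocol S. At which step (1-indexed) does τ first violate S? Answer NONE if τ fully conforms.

1

step 1: got send[Str], protocol expects recv[Str]  ✗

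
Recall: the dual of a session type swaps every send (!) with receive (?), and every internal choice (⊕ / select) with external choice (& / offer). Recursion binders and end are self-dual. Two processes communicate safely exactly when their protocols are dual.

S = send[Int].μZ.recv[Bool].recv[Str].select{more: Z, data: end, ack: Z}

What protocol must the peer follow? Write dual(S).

recv[Int].μZ.send[Bool].send[Str].offer{more: Z, data: end, ack: Z}

send[Int] ↦ recv[Int]
  μZ ↦ μZ  (μ self-dual)
    recv[Bool] ↦ send[Bool]
      recv[Str] ↦ send[Str]
        select{more,data,ack} ↦ offer{more,data,ack}  (⊕→&)
          [more]
            Z ↦ Z
          [data]
            end ↦ end
          [ack]
            Z ↦ Z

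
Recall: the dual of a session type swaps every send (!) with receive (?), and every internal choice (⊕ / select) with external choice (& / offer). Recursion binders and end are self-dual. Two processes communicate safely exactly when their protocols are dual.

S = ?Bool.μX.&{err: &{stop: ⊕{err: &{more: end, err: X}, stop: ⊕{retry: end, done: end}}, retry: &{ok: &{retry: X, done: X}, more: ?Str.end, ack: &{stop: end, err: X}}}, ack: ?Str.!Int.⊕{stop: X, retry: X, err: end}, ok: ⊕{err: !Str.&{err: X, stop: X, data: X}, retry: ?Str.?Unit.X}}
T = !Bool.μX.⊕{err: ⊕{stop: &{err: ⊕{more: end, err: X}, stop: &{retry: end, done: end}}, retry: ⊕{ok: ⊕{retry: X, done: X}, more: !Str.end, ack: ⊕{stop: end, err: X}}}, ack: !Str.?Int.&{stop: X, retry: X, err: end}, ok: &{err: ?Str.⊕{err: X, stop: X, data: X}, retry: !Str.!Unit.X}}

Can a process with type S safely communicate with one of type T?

YES

?Bool vs !Bool  match
  μX vs μX  match (rec unchanged)
    &{err,ack,ok} vs ⊕{err,ack,ok}  match same labels
      [err]
        &{stop,retry} vs ⊕{stop,retry}  match same labels
          [stop]
            ⊕{err,stop} vs &{err,stop}  match same labels
              [err]
                &{more,err} vs ⊕{more,err}  match same labels
                  [more]
                    end vs end  match
                  [err]
                    X vs X  match
              [stop]
                ⊕{retry,done} vs &{retry,done}  match same labels
                  [retry]
                    end vs end  match
                  [done]
                    end vs end  match
          [retry]
            &{ok,more,ack} vs ⊕{ok,more,ack}  match same labels
              [ok]
                &{retry,done} vs ⊕{retry,done}  match same labels
                  [retry]
                    X vs X  match
                  [done]
                    X vs X  match
              [more]
                ?Str vs !Str  match
                  end vs end  match
              [ack]
                &{stop,err} vs ⊕{stop,err}  match same labels
                  [stop]
                    end vs end  match
                  [err]
                    X vs X  match
      [ack]
        ?Str vs !Str  match
          !Int vs ?Int  match
            ⊕{stop,retry,err} vs &{stop,retry,err}  match same labels
              [stop]
                X vs X  match
              [retry]
                X vs X  match
              [err]
                end vs end  match
      [ok]
        ⊕{err,retry} vs &{err,retry}  match same labels
          [err]
            !Str vs ?Str  match
              &{err,stop,data} vs ⊕{err,stop,data}  match same labels
                [err]
                  X vs X  match
                [stop]
                  X vs X  match
                [data]
                  X vs X  match
          [retry]
            ?Str vs !Str  match
              ?Unit vs !Unit  match
                X vs X  match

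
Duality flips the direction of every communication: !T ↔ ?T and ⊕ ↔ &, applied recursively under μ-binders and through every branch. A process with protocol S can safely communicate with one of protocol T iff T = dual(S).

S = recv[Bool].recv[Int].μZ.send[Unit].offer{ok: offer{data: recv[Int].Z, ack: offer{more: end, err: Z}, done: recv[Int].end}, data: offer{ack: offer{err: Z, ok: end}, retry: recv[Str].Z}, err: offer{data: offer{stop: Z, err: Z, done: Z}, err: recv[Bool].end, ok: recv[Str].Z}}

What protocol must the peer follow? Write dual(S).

send[Bool].send[Int].μZ.recv[Unit].select{ok: select{data: send[Int].Z, ack: select{more: end, err: Z}, done: send[Int].end}, data: select{ack: select{err: Z, ok: end}, retry: send[Str].Z}, err: select{data: select{stop: Z, err: Z, done: Z}, err: send[Bool].end, ok: send[Str].Z}}

recv[Bool] ↦ send[Bool]
  recv[Int] ↦ send[Int]
    μZ ↦ μZ  (rec unchanged)
      send[Unit] ↦ recv[Unit]
        offer{ok,data,err} ↦ select{ok,data,err}  (offer→select)
          • ok:
            offer{data,ack,done} ↦ select{data,ack,done}  (offer→select)
              • data:
                recv[Int] ↦ send[Int]
                  Z self-dual
              • ack:
                offer{more,err} ↦ select{more,err}  (offer→select)
                  • more:
                    end self-dual
                  • err:
                    Z self-dual
              • done:
                recv[Int] ↦ send[Int]
                  end self-dual
          • data:
            offer{ack,retry} ↦ select{ack,retry}  (offer→select)
              • ack:
                offer{err,ok} ↦ select{err,ok}  (offer→select)
                  • err:
                    Z self-dual
                  • ok:
                    end self-dual
              • retry:
                recv[Str] ↦ send[Str]
                  Z self-dual
          • err:
            offer{data,err,ok} ↦ select{data,err,ok}  (offer→select)
              • data:
                offer{stop,err,done} ↦ select{stop,err,done}  (offer→select)
                  • stop:
                    Z self-dual
                  • err:
                    Z self-dual
                  • done:
                    Z self-dual
              • err:
                recv[Bool] ↦ send[Bool]
                  end self-dual
              • ok:
                recv[Str] ↦ send[Str]
                  Z self-dual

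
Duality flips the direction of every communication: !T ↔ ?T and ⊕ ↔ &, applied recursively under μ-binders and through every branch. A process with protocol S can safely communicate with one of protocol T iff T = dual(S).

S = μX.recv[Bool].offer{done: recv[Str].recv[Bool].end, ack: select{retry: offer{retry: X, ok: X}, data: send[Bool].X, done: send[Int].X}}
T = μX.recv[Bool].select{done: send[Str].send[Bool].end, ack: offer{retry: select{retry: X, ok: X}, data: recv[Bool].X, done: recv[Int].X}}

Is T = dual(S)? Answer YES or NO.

NO

μX ‖ μX  ok (rec unchanged)
  recv[Bool] ‖ recv[Bool]  ✗ same direction on both sides — not dual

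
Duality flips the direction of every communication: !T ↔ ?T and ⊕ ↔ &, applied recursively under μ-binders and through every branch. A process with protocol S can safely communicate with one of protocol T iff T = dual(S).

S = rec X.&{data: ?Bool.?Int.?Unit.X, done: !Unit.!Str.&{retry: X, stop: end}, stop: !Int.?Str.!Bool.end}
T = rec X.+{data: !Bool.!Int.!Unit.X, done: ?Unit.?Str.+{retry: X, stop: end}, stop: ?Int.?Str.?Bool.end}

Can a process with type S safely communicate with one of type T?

rec X vs rec X  match (binder kept)
  &{data,done,stop} vs +{data,done,stop}  match labels match
    • data:
      ?Bool vs !Bool  match
        ?Int vs !Int  match
          ?Unit vs !Unit  match
            X vs X  match
    • done:
      !Unit vs ?Unit  match
        !Str vs ?Str  match
          &{retry,stop} vs +{retry,stop}  match labels match
            • retry:
              X vs X  match
            • stop:
              end vs end  match
    • stop:
      !Int vs ?Int  match
        ?Str vs ?Str  ✗ same direction on both sides — not dual

NO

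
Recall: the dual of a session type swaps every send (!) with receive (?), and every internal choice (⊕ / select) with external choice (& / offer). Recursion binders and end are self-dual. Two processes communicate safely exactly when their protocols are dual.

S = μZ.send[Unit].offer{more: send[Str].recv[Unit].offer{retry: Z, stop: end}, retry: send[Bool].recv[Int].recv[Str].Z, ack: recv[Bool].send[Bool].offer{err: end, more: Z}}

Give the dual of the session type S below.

μZ = μZ  (μ self-dual)
  send[Unit] = recv[Unit]
    offer{more,retry,ack} = select{more,retry,ack}  (external→internal)
      • more:
        send[Str] = recv[Str]
          recv[Unit] = send[Unit]
            offer{retry,stop} = select{retry,stop}  (external→internal)
              • retry:
                Z self-dual
              • stop:
                end self-dual
      • retry:
        send[Bool] = recv[Bool]
          recv[Int] = send[Int]
            recv[Str] = send[Str]
              Z self-dual
      • ack:
        recv[Bool] = send[Bool]
          send[Bool] = recv[Bool]
            offer{err,more} = select{err,more}  (external→internal)
              • err:
                end self-dual
              • more:
                Z self-dual

μZ.recv[Unit].select{more: recv[Str].send[Unit].select{retry: Z, stop: end}, retry: recv[Bool].send[Int].send[Str].Z, ack: send[Bool].recv[Bool].select{err: end, more: Z}}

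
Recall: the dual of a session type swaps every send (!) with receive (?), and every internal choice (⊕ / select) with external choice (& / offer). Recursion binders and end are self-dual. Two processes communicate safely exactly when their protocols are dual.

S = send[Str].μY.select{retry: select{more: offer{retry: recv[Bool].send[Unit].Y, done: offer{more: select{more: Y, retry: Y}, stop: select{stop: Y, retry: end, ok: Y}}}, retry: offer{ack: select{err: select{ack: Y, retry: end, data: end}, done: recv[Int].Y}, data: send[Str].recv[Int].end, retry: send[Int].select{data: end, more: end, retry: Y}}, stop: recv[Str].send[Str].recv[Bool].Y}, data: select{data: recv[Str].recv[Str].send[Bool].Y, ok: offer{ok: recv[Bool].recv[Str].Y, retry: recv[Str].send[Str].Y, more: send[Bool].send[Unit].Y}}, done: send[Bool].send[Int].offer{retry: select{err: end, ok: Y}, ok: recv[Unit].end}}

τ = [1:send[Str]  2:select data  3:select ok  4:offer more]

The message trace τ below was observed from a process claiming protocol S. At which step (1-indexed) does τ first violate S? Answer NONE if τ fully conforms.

[1] send[Str]  ✓  cont: μY.…
[2] select data  ✓  cont: select{data: recv[Str].recv[Str].send[Bool].μY.…, ok: offer{ok: recv[Bool].recv[Str].μY.…, retry: recv[Str].send[Str].μY.…, more: send[Bool].send[Unit].μY.…}}
[3] select ok  ✓  cont: offer{ok: recv[Bool].recv[Str].μY.…, retry: recv[Str].send[Str].μY.…, more: send[Bool].send[Unit].μY.…}
[4] offer more  ✓  cont: send[Bool].send[Unit].μY.…
all 4 steps conform

NONE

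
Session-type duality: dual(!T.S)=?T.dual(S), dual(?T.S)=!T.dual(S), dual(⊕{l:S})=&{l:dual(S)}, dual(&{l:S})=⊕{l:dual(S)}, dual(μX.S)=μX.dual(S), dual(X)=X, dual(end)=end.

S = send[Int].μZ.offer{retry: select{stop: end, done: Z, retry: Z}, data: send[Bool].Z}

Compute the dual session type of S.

recv[Int].μZ.select{retry: offer{stop: end, done: Z, retry: Z}, data: recv[Bool].Z}

send[Int] = recv[Int]
  μZ = μZ  (μ self-dual)
    offer{retry,data} = select{retry,data}  (external→internal)
      case retry:
        select{stop,done,retry} = offer{stop,done,retry}  (select→offer)
          case stop:
            end self-dual
          case done:
            Z self-dual
          case retry:
            Z self-dual
      case data:
        send[Bool] = recv[Bool]
          Z self-dual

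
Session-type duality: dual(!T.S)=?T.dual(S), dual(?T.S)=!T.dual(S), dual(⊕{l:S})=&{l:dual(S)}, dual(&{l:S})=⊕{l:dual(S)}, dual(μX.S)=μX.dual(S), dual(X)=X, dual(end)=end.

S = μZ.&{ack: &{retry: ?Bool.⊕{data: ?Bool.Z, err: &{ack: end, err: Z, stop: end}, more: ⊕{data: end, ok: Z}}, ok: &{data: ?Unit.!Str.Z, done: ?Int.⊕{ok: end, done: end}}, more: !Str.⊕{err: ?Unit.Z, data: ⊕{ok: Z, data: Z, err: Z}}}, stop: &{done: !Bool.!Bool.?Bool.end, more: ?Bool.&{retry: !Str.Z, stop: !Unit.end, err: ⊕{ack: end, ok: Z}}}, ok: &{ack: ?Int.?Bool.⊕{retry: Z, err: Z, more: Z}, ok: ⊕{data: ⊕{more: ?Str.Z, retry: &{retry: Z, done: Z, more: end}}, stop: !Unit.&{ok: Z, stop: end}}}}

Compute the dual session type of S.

μZ = μZ  (μ self-dual)
  &{ack,stop,ok} = ⊕{ack,stop,ok}  (offer→select)
    [ack]
      &{retry,ok,more} = ⊕{retry,ok,more}  (offer→select)
        [retry]
          ?Bool = !Bool
            ⊕{data,err,more} = &{data,err,more}  (internal→external)
              [data]
                ?Bool = !Bool
                  dual(Z) = Z
              [err]
                &{ack,err,stop} = ⊕{ack,err,stop}  (offer→select)
                  [ack]
                    dual(end) = end
                  [err]
                    dual(Z) = Z
                  [stop]
                    dual(end) = end
              [more]
                ⊕{data,ok} = &{data,ok}  (internal→external)
                  [data]
                    dual(end) = end
                  [ok]
                    dual(Z) = Z
        [ok]
          &{data,done} = ⊕{data,done}  (offer→select)
            [data]
              ?Unit = !Unit
                !Str = ?Str
                  dual(Z) = Z
            [done]
              ?Int = !Int
                ⊕{ok,done} = &{ok,done}  (internal→external)
                  [ok]
                    dual(end) = end
                  [done]
                    dual(end) = end
        [more]
          !Str = ?Str
            ⊕{err,data} = &{err,data}  (internal→external)
              [err]
                ?Unit = !Unit
                  dual(Z) = Z
              [data]
                ⊕{ok,data,err} = &{ok,data,err}  (internal→external)
                  [ok]
                    dual(Z) = Z
                  [data]
                    dual(Z) = Z
                  [err]
                    dual(Z) = Z
    [stop]
      &{done,more} = ⊕{done,more}  (offer→select)
        [done]
          !Bool = ?Bool
            !Bool = ?Bool
              ?Bool = !Bool
                dual(end) = end
        [more]
          ?Bool = !Bool
            &{retry,stop,err} = ⊕{retry,stop,err}  (offer→select)
              [retry]
                !Str = ?Str
                  dual(Z) = Z
              [stop]
                !Unit = ?Unit
                  dual(end) = end
              [err]
                ⊕{ack,ok} = &{ack,ok}  (internal→external)
                  [ack]
                    dual(end) = end
                  [ok]
                    dual(Z) = Z
    [ok]
      &{ack,ok} = ⊕{ack,ok}  (offer→select)
        [ack]
          ?Int = !Int
            ?Bool = !Bool
              ⊕{retry,err,more} = &{retry,err,more}  (internal→external)
                [retry]
                  dual(Z) = Z
                [err]
                  dual(Z) = Z
                [more]
                  dual(Z) = Z
        [ok]
          ⊕{data,stop} = &{data,stop}  (internal→external)
            [data]
              ⊕{more,retry} = &{more,retry}  (internal→external)
                [more]
                  ?Str = !Str
                    dual(Z) = Z
                [retry]
                  &{retry,done,more} = ⊕{retry,done,more}  (offer→select)
                    [retry]
                      dual(Z) = Z
                    [done]
                      dual(Z) = Z
                    [more]
                      dual(end) = end
            [stop]
              !Unit = ?Unit
                &{ok,stop} = ⊕{ok,stop}  (offer→select)
                  [ok]
                    dual(Z) = Z
                  [stop]
                    dual(end) = end

μZ.⊕{ack: ⊕{retry: !Bool.&{data: !Bool.Z, err: ⊕{ack: end, err: Z, stop: end}, more: &{data: end, ok: Z}}, ok: ⊕{data: !Unit.?Str.Z, done: !Int.&{ok: end, done: end}}, more: ?Str.&{err: !Unit.Z, data: &{ok: Z, data: Z, err: Z}}}, stop: ⊕{done: ?Bool.?Bool.!Bool.end, more: !Bool.⊕{retry: ?Str.Z, stop: ?Unit.end, err: &{ack: end, ok: Z}}}, ok: ⊕{ack: !Int.!Bool.&{retry: Z, err: Z, more: Z}, ok: &{data: &{more: !Str.Z, retry: ⊕{retry: Z, done: Z, more: end}}, stop: ?Unit.⊕{ok: Z, stop: end}}}}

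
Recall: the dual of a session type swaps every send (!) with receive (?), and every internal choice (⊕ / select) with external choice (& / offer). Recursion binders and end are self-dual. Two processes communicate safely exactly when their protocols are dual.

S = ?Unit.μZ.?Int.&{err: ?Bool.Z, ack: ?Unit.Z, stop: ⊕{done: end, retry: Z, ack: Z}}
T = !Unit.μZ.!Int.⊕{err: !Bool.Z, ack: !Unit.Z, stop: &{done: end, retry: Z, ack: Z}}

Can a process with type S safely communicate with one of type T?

YES

?Unit | !Unit  ✓
  μZ | μZ  ✓ (binder kept)
    ?Int | !Int  ✓
      &{err,ack,stop} | ⊕{err,ack,stop}  ✓ label sets agree
        case err:
          ?Bool | !Bool  ✓
            Z | Z  ✓
        case ack:
          ?Unit | !Unit  ✓
            Z | Z  ✓
        case stop:
          ⊕{done,retry,ack} | &{done,retry,ack}  ✓ label sets agree
            case done:
              end | end  ✓
            case retry:
              Z | Z  ✓
            case ack:
              Z | Z  ✓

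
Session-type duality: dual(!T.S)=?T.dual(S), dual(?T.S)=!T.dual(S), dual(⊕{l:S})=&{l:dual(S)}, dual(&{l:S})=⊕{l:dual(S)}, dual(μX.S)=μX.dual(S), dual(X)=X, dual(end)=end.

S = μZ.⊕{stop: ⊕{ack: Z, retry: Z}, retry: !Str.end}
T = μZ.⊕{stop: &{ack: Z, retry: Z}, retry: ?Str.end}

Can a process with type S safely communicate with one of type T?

μZ | μZ  ✓ (rec unchanged)
  ⊕{stop,retry} | ⊕{stop,retry}  ✗ choice polarity not flipped — not dual

NO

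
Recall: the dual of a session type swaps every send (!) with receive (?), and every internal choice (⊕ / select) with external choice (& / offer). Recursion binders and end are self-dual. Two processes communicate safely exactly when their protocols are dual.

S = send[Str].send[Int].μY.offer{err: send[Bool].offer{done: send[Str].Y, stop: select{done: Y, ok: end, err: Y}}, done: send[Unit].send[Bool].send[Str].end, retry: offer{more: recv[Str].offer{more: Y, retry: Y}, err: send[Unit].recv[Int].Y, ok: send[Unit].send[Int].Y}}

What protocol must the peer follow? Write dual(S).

recv[Str].recv[Int].μY.select{err: recv[Bool].select{done: recv[Str].Y, stop: offer{done: Y, ok: end, err: Y}}, done: recv[Unit].recv[Bool].recv[Str].end, retry: select{more: send[Str].select{more: Y, retry: Y}, err: recv[Unit].send[Int].Y, ok: recv[Unit].recv[Int].Y}}

send[Str] ↦ recv[Str]
  send[Int] ↦ recv[Int]
    μY ↦ μY  (rec unchanged)
      offer{err,done,retry} ↦ select{err,done,retry}  (&→⊕)
        case err:
          send[Bool] ↦ recv[Bool]
            offer{done,stop} ↦ select{done,stop}  (&→⊕)
              case done:
                send[Str] ↦ recv[Str]
                  dual(Y) = Y
              case stop:
                select{done,ok,err} ↦ offer{done,ok,err}  (⊕→&)
                  case done:
                    dual(Y) = Y
                  case ok:
                    dual(end) = end
                  case err:
                    dual(Y) = Y
        case done:
          send[Unit] ↦ recv[Unit]
            send[Bool] ↦ recv[Bool]
              send[Str] ↦ recv[Str]
                dual(end) = end
        case retry:
          offer{more,err,ok} ↦ select{more,err,ok}  (&→⊕)
            case more:
              recv[Str] ↦ send[Str]
                offer{more,retry} ↦ select{more,retry}  (&→⊕)
                  case more:
                    dual(Y) = Y
                  case retry:
                    dual(Y) = Y
            case err:
              send[Unit] ↦ recv[Unit]
                recv[Int] ↦ send[Int]
                  dual(Y) = Y
            case ok:
              send[Unit] ↦ recv[Unit]
                send[Int] ↦ recv[Int]
                  dual(Y) = Y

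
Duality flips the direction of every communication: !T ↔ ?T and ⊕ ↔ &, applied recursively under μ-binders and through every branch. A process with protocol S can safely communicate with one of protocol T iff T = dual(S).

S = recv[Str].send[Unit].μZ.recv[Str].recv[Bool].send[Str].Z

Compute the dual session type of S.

recv[Str] → send[Str]
  send[Unit] → recv[Unit]
    μZ → μZ  (binder kept)
      recv[Str] → send[Str]
        recv[Bool] → send[Bool]
          send[Str] → recv[Str]
            Z ↦ Z

send[Str].recv[Unit].μZ.send[Str].send[Bool].recv[Str].Z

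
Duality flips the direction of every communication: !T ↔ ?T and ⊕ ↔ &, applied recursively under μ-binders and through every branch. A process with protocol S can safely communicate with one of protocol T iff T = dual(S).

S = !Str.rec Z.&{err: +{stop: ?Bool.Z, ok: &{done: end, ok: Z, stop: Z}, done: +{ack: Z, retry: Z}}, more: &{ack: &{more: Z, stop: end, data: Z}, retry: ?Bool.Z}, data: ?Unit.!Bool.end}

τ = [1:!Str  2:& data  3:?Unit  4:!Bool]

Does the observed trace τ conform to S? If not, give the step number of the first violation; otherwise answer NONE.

NONE

step 1: !Str  ✓  state: rec Z.…
step 2: & data  ✓  state: ?Unit.!Bool.end
step 3: ?Unit  ✓  state: !Bool.end
step 4: !Bool  ✓  state: end
all 4 steps conform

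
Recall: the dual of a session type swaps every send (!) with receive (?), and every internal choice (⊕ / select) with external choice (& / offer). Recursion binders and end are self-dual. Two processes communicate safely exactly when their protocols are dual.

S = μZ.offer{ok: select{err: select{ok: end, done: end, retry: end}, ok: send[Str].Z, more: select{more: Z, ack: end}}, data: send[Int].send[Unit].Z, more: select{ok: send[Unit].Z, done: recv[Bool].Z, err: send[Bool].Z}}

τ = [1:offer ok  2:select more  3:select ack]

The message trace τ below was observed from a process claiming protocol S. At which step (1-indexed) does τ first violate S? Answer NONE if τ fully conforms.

@1 offer ok  match  residual = select{err: select{ok: end, done: end, retry: end}, ok: send[Str].μZ.…, more: select{more: μZ.…, ack: end}}
@2 select more  match  residual = select{more: μZ.…, ack: end}
@3 select ack  match  residual = end
trace exhausted — no violation

NONE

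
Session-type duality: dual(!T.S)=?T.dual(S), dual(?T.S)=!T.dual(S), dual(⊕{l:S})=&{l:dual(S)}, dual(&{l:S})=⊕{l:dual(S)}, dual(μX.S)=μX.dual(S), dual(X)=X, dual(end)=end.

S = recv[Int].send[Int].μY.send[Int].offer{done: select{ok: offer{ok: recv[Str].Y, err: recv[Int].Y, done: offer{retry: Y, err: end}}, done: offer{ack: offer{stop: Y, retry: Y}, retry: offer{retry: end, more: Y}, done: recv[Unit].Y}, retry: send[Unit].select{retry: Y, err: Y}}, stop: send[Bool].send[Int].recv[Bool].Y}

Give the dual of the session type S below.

send[Int].recv[Int].μY.recv[Int].select{done: offer{ok: select{ok: send[Str].Y, err: send[Int].Y, done: select{retry: Y, err: end}}, done: select{ack: select{stop: Y, retry: Y}, retry: select{retry: end, more: Y}, done: send[Unit].Y}, retry: recv[Unit].offer{retry: Y, err: Y}}, stop: recv[Bool].recv[Int].send[Bool].Y}

recv[Int] ↦ send[Int]
  send[Int] ↦ recv[Int]
    μY ↦ μY  (μ self-dual)
      send[Int] ↦ recv[Int]
        offer{done,stop} ↦ select{done,stop}  (&→⊕)
          • done:
            select{ok,done,retry} ↦ offer{ok,done,retry}  (select→offer)
              • ok:
                offer{ok,err,done} ↦ select{ok,err,done}  (&→⊕)
                  • ok:
                    recv[Str] ↦ send[Str]
                      dual(Y) = Y
                  • err:
                    recv[Int] ↦ send[Int]
                      dual(Y) = Y
                  • done:
                    offer{retry,err} ↦ select{retry,err}  (&→⊕)
                      • retry:
                        dual(Y) = Y
                      • err:
                        dual(end) = end
              • done:
                offer{ack,retry,done} ↦ select{ack,retry,done}  (&→⊕)
                  • ack:
                    offer{stop,retry} ↦ select{stop,retry}  (&→⊕)
                      • stop:
                        dual(Y) = Y
                      • retry:
                        dual(Y) = Y
                  • retry:
                    offer{retry,more} ↦ select{retry,more}  (&→⊕)
                      • retry:
                        dual(end) = end
                      • more:
                        dual(Y) = Y
                  • done:
                    recv[Unit] ↦ send[Unit]
                      dual(Y) = Y
              • retry:
                send[Unit] ↦ recv[Unit]
                  select{retry,err} ↦ offer{retry,err}  (select→offer)
                    • retry:
                      dual(Y) = Y
                    • err:
                      dual(Y) = Y
          • stop:
            send[Bool] ↦ recv[Bool]
              send[Int] ↦ recv[Int]
                recv[Bool] ↦ send[Bool]
                  dual(Y) = Y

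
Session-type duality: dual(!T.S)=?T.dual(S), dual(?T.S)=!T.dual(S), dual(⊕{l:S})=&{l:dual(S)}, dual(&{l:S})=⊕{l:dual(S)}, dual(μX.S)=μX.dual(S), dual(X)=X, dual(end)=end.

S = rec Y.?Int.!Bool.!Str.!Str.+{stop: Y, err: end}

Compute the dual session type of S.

rec Y.!Int.?Bool.?Str.?Str.&{stop: Y, err: end}

rec Y → rec Y  (binder kept)
  ?Int → !Int
    !Bool → ?Bool
      !Str → ?Str
        !Str → ?Str
          +{stop,err} → &{stop,err}  (⊕→&)
            [stop]
              Y self-dual
            [err]
              end self-dual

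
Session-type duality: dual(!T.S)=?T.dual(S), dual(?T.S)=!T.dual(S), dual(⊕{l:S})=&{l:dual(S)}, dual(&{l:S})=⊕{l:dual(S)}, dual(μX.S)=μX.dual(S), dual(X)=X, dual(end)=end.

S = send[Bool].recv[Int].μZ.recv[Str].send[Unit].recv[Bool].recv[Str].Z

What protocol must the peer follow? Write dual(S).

recv[Bool].send[Int].μZ.send[Str].recv[Unit].send[Bool].send[Str].Z

send[Bool] → recv[Bool]
  recv[Int] → send[Int]
    μZ → μZ  (rec unchanged)
      recv[Str] → send[Str]
        send[Unit] → recv[Unit]
          recv[Bool] → send[Bool]
            recv[Str] → send[Str]
              dual(Z) = Z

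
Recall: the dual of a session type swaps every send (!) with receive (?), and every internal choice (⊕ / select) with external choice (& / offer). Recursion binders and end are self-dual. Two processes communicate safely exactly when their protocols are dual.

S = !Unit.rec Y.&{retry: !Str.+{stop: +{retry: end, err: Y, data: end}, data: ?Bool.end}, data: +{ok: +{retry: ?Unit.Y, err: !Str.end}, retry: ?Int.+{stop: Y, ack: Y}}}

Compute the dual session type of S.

?Unit.rec Y.+{retry: ?Str.&{stop: &{retry: end, err: Y, data: end}, data: !Bool.end}, data: &{ok: &{retry: !Unit.Y, err: ?Str.end}, retry: !Int.&{stop: Y, ack: Y}}}

!Unit ↦ ?Unit
  rec Y ↦ rec Y  (rec unchanged)
    &{retry,data} ↦ +{retry,data}  (&→⊕)
      [retry]
        !Str ↦ ?Str
          +{stop,data} ↦ &{stop,data}  (⊕→&)
            [stop]
              +{retry,err,data} ↦ &{retry,err,data}  (⊕→&)
                [retry]
                  dual(end) = end
                [err]
                  dual(Y) = Y
                [data]
                  dual(end) = end
            [data]
              ?Bool ↦ !Bool
                dual(end) = end
      [data]
        +{ok,retry} ↦ &{ok,retry}  (⊕→&)
          [ok]
            +{retry,err} ↦ &{retry,err}  (⊕→&)
              [retry]
                ?Unit ↦ !Unit
                  dual(Y) = Y
              [err]
                !Str ↦ ?Str
                  dual(end) = end
          [retry]
            ?Int ↦ !Int
              +{stop,ack} ↦ &{stop,ack}  (⊕→&)
                [stop]
                  dual(Y) = Y
                [ack]
                  dual(Y) = Y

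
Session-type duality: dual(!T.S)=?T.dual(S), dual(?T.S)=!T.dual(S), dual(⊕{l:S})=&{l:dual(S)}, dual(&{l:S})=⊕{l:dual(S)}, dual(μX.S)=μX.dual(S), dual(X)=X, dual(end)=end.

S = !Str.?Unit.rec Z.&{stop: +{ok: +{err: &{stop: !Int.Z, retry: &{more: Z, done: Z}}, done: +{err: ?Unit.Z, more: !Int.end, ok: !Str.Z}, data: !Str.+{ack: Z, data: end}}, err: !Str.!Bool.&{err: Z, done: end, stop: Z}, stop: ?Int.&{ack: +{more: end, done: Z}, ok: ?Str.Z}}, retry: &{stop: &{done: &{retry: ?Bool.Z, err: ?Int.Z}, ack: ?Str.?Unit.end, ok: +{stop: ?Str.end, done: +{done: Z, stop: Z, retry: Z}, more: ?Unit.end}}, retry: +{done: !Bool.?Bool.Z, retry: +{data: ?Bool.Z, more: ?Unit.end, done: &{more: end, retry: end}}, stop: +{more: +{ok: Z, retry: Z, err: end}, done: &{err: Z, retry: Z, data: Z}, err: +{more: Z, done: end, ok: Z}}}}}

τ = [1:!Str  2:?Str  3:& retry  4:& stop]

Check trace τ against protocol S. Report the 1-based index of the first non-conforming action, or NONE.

[1] !Str  ✓  cont: ?Unit.rec Z.…
[2] got ?Str, protocol expects ?Unit  ✗

2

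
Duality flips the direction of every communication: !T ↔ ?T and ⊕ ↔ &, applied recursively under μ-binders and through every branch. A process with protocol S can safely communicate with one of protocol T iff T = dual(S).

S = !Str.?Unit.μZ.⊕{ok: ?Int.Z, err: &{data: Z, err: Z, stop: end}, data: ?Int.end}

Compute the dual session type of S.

!Str → ?Str
  ?Unit → !Unit
    μZ → μZ  (μ self-dual)
      ⊕{ok,err,data} → &{ok,err,data}  (internal→external)
        case ok:
          ?Int → !Int
            dual(Z) = Z
        case err:
          &{data,err,stop} → ⊕{data,err,stop}  (offer→select)
            case data:
              dual(Z) = Z
            case err:
              dual(Z) = Z
            case stop:
              dual(end) = end
        case data:
          ?Int → !Int
            dual(end) = end

?Str.!Unit.μZ.&{ok: !Int.Z, err: ⊕{data: Z, err: Z, stop: end}, data: !Int.end}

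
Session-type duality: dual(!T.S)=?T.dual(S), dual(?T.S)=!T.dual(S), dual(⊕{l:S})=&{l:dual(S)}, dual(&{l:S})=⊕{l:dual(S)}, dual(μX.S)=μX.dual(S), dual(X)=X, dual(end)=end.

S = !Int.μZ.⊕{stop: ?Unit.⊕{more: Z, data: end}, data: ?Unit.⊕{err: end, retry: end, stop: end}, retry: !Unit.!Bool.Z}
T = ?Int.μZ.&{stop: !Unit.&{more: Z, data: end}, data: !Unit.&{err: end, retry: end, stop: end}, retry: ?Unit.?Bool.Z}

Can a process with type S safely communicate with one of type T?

!Int vs ?Int  ✓
  μZ vs μZ  ✓ (binder kept)
    ⊕{stop,data,retry} vs &{stop,data,retry}  ✓ label sets agree
      • stop:
        ?Unit vs !Unit  ✓
          ⊕{more,data} vs &{more,data}  ✓ label sets agree
            • more:
              Z vs Z  ✓
            • data:
              end vs end  ✓
      • data:
        ?Unit vs !Unit  ✓
          ⊕{err,retry,stop} vs &{err,retry,stop}  ✓ label sets agree
            • err:
              end vs end  ✓
            • retry:
              end vs end  ✓
            • stop:
              end vs end  ✓
      • retry:
        !Unit vs ?Unit  ✓
          !Bool vs ?Bool  ✓
            Z vs Z  ✓

YES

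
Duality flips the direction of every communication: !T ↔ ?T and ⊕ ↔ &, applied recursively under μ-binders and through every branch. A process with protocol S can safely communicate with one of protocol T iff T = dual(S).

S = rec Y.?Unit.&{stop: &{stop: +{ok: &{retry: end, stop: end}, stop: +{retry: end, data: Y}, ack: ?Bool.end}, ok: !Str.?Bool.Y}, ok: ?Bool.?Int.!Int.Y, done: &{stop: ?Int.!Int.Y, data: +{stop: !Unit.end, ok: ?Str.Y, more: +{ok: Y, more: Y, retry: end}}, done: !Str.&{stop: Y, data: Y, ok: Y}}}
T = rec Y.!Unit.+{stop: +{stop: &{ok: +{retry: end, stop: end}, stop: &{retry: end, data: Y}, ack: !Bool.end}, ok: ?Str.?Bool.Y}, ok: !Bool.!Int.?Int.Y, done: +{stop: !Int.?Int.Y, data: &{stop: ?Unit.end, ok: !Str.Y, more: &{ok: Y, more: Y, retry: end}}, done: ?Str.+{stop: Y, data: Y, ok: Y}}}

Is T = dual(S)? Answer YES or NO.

rec Y ‖ rec Y  ok (rec unchanged)
  ?Unit ‖ !Unit  ok
    &{stop,ok,done} ‖ +{stop,ok,done}  ok same labels
      [stop]
        &{stop,ok} ‖ +{stop,ok}  ok same labels
          [stop]
            +{ok,stop,ack} ‖ &{ok,stop,ack}  ok same labels
              [ok]
                &{retry,stop} ‖ +{retry,stop}  ok same labels
                  [retry]
                    end ‖ end  ok
                  [stop]
                    end ‖ end  ok
              [stop]
                +{retry,data} ‖ &{retry,data}  ok same labels
                  [retry]
                    end ‖ end  ok
                  [data]
                    Y ‖ Y  ok
              [ack]
                ?Bool ‖ !Bool  ok
                  end ‖ end  ok
          [ok]
            !Str ‖ ?Str  ok
              ?Bool ‖ ?Bool  ✗ same direction on both sides — not dual

NO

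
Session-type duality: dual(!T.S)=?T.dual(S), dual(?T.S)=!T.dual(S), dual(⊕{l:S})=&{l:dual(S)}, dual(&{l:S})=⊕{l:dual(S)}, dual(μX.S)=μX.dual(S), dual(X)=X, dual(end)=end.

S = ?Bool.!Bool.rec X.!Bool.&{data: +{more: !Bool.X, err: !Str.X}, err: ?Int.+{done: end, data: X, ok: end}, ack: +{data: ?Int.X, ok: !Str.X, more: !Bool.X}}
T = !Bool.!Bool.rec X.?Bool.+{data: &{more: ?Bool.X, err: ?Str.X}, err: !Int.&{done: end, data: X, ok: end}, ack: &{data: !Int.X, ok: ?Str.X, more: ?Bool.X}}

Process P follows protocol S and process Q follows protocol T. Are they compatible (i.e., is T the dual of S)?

?Bool ‖ !Bool  ok
  !Bool ‖ !Bool  ✗ same direction on both sides — not dual

NO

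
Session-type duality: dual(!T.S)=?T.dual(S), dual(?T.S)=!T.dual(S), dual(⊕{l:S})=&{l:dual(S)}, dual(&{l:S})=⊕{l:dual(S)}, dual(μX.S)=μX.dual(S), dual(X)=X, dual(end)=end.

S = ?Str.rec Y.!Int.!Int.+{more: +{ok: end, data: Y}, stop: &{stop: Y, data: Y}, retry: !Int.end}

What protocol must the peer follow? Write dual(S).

?Str → !Str
  rec Y → rec Y  (μ self-dual)
    !Int → ?Int
      !Int → ?Int
        +{more,stop,retry} → &{more,stop,retry}  (⊕→&)
          • more:
            +{ok,data} → &{ok,data}  (⊕→&)
              • ok:
                end self-dual
              • data:
                Y self-dual
          • stop:
            &{stop,data} → +{stop,data}  (&→⊕)
              • stop:
                Y self-dual
              • data:
                Y self-dual
          • retry:
            !Int → ?Int
              end self-dual

!Str.rec Y.?Int.?Int.&{more: &{ok: end, data: Y}, stop: +{stop: Y, data: Y}, retry: ?Int.end}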